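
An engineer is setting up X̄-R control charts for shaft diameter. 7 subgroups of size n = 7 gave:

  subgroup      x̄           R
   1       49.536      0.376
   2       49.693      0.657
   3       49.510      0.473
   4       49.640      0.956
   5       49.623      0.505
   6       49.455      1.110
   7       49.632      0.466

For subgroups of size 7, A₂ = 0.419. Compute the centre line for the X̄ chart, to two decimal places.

X̄̄ = (49.536 + 49.693 + 49.510 + 49.640 + 49.623 + 49.455 + 49.632) / 7 = 347.0890 / 7 = 49.5841
CL = X̄̄ = 49.5841

49.58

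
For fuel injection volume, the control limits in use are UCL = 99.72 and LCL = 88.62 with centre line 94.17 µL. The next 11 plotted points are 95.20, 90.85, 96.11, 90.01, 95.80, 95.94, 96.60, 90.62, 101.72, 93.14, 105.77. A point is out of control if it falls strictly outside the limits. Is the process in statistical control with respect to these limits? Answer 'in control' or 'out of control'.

Compare each point to [88.62, 99.72]: sample 9 = 101.72 > UCL; sample 11 = 105.77 > UCL.

out of control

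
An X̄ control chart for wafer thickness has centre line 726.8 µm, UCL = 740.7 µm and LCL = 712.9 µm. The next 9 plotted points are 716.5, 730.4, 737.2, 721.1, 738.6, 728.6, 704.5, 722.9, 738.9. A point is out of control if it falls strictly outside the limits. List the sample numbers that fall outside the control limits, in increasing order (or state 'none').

7

Compare each point to [712.9, 740.7]: sample 7 = 704.5 < LCL.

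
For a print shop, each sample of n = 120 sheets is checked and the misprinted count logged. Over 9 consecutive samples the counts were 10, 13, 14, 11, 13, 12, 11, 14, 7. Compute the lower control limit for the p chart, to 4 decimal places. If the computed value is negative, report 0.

p̄ = Σdᵢ / (k·n) = 105 / (9 × 120) = 0.09722
LCL = p̄ − 3·√(p̄(1−p̄)/n) = 0.09722 − 3 × 0.02704 = 0.01609

0.0161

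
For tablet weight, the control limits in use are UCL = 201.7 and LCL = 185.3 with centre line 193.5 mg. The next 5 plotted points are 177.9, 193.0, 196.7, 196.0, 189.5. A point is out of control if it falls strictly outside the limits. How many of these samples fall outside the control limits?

Compare each point to [185.3, 201.7]: sample 1 = 177.9 < LCL.

1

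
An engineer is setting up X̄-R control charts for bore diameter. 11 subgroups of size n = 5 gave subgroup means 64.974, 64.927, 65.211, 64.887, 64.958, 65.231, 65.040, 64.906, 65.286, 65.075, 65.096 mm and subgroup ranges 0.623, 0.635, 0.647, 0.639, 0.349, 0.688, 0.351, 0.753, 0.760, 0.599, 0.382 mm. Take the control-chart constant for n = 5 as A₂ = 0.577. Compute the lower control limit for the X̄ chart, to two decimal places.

64.72

X̄̄ = (64.974 + 64.927 + 65.211 + 64.887 + 64.958 + 65.231 + 65.040 + 64.906 + 65.286 + 65.075 + 65.096) / 11 = 715.5910 / 11 = 65.0537
R̄ = (0.623 + 0.635 + 0.647 + 0.639 + 0.349 + 0.688 + 0.351 + 0.753 + 0.760 + 0.599 + 0.382) / 11 = 6.4260 / 11 = 0.5842
LCL = X̄̄ − A₂·R̄ = 65.0537 − 0.577 × 0.5842 = 64.7167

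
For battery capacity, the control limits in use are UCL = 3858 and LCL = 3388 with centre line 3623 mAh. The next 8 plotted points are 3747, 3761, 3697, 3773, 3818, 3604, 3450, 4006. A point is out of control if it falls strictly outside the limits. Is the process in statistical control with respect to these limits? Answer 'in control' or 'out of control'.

out of control

Compare each point to [3388, 3858]: sample 8 = 4006 > UCL.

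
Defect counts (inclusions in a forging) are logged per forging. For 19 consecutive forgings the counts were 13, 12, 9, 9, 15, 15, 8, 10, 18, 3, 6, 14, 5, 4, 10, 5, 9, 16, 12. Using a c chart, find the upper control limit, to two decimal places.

c̄ = (13 + 12 + 9 + 9 + 15 + 15 + 8 + 10 + 18 + 3 + 6 + 14 + 5 + 4 + 10 + 5 + 9 + 16 + 12) / 19 = 193 / 19 = 10.1579
UCL = c̄ + 3√c̄ = 10.1579 + 3 × √10.1579 = 10.1579 + 3 × 3.1871 = 19.7193

19.72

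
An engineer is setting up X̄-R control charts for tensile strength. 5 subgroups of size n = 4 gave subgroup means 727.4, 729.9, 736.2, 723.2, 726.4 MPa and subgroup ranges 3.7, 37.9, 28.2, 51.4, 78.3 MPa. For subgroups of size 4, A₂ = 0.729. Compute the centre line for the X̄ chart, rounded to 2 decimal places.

X̄̄ = (727.4 + 729.9 + 736.2 + 723.2 + 726.4) / 5 = 3643.1000 / 5 = 728.6200
CL = X̄̄ = 728.6200

728.62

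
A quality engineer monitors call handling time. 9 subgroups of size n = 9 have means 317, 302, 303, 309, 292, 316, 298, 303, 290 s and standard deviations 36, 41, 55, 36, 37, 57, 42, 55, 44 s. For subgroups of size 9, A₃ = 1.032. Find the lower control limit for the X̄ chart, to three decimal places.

257.123

X̄̄ = (317 + 302 + 303 + 309 + 292 + 316 + 298 + 303 + 290) / 9 = 303.3333
s̄ = (36 + 41 + 55 + 36 + 37 + 57 + 42 + 55 + 44) / 9 = 44.7778
LCL = X̄̄ − A₃·s̄ = 303.3333 − 1.032 × 44.7778 = 257.1227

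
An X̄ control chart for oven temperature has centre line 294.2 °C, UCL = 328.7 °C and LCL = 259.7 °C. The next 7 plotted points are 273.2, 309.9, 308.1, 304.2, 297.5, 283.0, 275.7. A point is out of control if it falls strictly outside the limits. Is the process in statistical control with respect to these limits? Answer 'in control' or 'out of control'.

All 7 points lie within [259.7, 328.7].

in control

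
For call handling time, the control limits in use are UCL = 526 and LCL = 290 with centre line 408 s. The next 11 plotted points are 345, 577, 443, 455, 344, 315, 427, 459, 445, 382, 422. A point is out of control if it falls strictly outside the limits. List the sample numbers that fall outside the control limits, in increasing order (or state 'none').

2

Compare each point to [290, 526]: sample 2 = 577 > UCL.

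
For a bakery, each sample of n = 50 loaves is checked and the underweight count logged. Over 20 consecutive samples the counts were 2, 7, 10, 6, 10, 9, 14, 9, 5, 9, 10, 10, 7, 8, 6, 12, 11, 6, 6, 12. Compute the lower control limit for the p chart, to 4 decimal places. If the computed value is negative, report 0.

p̄ = Σdᵢ / (k·n) = 169 / (20 × 50) = 0.16900
LCL = p̄ − 3·√(p̄(1−p̄)/n) = 0.16900 − 3 × 0.05300 = 0.01001

0.0100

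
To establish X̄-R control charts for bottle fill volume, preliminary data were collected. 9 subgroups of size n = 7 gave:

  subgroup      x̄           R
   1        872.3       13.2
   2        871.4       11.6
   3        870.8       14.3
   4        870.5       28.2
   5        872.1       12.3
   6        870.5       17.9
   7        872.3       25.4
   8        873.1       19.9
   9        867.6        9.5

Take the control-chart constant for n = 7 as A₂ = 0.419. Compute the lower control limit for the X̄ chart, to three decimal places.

X̄̄ = (872.3 + 871.4 + 870.8 + 870.5 + 872.1 + 870.5 + 872.3 + 873.1 + 867.6) / 9 = 7840.6000 / 9 = 871.1778
R̄ = (13.2 + 11.6 + 14.3 + 28.2 + 12.3 + 17.9 + 25.4 + 19.9 + 9.5) / 9 = 152.3000 / 9 = 16.9222
LCL = X̄̄ − A₂·R̄ = 871.1778 − 0.419 × 16.9222 = 864.0874

864.087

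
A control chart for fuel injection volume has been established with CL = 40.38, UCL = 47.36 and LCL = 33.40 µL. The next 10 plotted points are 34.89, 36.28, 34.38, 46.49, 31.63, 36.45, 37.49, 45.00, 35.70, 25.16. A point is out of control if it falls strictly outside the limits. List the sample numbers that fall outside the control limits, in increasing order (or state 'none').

5, 10

Compare each point to [33.40, 47.36]: sample 5 = 31.63 < LCL; sample 10 = 25.16 < LCL.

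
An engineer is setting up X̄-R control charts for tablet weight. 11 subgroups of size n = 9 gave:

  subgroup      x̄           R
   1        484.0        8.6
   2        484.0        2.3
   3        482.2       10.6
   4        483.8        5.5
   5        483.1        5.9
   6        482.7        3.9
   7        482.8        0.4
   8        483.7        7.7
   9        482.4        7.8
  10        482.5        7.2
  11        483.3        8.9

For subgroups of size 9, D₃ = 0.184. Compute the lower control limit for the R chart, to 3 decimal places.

1.151

R̄ = (8.6 + 2.3 + 10.6 + 5.5 + 5.9 + 3.9 + 0.4 + 7.7 + 7.8 + 7.2 + 8.9) / 11 = 68.8000 / 11 = 6.2545
LCL_R = D₃·R̄ = 0.184 × 6.2545 = 1.1508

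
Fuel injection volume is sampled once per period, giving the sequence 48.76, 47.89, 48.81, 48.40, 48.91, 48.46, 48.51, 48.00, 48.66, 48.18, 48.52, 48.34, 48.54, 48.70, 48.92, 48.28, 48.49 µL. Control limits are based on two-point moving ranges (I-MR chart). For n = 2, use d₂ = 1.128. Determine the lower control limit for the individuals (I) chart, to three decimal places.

X̄ = (48.76 + 47.89 + 48.81 + 48.40 + 48.91 + 48.46 + 48.51 + 48.00 + 48.66 + 48.18 + 48.52 + 48.34 + 48.54 + 48.70 + 48.92 + 48.28 + 48.49) / 17 = 48.4924
Moving ranges: 0.87, 0.92, 0.41, 0.51, 0.45, 0.05, 0.51, 0.66, 0.48, 0.34, 0.18, 0.20, 0.16, 0.22, 0.64, 0.21; M̄R̄ = 6.8100 / 16 = 0.4256
LCL = X̄ − 3·M̄R̄/d₂ = 48.4924 − 3 × 0.4256 / 1.128 = 47.3604

47.360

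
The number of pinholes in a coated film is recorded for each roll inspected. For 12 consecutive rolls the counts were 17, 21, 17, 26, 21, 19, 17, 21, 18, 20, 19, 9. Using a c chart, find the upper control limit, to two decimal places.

c̄ = (17 + 21 + 17 + 26 + 21 + 19 + 17 + 21 + 18 + 20 + 19 + 9) / 12 = 225 / 12 = 18.7500
UCL = c̄ + 3√c̄ = 18.7500 + 3 × √18.7500 = 18.7500 + 3 × 4.3301 = 31.7404

31.74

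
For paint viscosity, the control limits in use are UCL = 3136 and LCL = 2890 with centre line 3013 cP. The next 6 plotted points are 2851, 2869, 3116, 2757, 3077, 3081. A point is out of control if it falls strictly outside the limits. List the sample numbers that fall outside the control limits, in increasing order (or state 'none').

Compare each point to [2890, 3136]: sample 1 = 2851 < LCL; sample 2 = 2869 < LCL; sample 4 = 2757 < LCL.

1, 2, 4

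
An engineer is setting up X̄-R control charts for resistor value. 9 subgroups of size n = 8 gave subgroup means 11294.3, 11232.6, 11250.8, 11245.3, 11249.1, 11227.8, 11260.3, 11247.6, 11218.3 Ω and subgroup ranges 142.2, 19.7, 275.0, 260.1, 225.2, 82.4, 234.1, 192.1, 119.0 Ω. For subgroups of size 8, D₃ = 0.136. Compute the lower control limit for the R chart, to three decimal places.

23.419

R̄ = (142.2 + 19.7 + 275.0 + 260.1 + 225.2 + 82.4 + 234.1 + 192.1 + 119.0) / 9 = 1549.8000 / 9 = 172.2000
LCL_R = D₃·R̄ = 0.136 × 172.2000 = 23.4192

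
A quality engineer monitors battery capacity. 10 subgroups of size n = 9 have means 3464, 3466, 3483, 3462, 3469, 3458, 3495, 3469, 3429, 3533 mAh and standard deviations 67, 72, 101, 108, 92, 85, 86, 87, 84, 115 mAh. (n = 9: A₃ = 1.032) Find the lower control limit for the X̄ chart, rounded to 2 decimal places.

3380.23

X̄̄ = (3464 + 3466 + 3483 + 3462 + 3469 + 3458 + 3495 + 3469 + 3429 + 3533) / 10 = 3472.8000
s̄ = (67 + 72 + 101 + 108 + 92 + 85 + 86 + 87 + 84 + 115) / 10 = 89.7000
LCL = X̄̄ − A₃·s̄ = 3472.8000 − 1.032 × 89.7000 = 3380.2296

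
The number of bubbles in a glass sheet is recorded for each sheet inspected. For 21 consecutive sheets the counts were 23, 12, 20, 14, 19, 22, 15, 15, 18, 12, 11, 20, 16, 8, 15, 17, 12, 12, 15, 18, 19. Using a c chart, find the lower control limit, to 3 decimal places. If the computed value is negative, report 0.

c̄ = (23 + 12 + 20 + 14 + 19 + 22 + 15 + 15 + 18 + 12 + 11 + 20 + 16 + 8 + 15 + 17 + 12 + 12 + 15 + 18 + 19) / 21 = 333 / 21 = 15.8571
LCL = c̄ − 3√c̄ = 15.8571 − 3 × 3.9821 = 3.9108

3.911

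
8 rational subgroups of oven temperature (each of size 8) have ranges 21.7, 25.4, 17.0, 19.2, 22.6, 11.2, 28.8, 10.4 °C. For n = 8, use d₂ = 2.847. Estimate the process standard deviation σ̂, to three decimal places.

6.862

R̄ = (21.7 + 25.4 + 17.0 + 19.2 + 22.6 + 11.2 + 28.8 + 10.4) / 8 = 19.5375
σ̂ = R̄ / d₂ = 19.5375 / 2.847 = 6.8625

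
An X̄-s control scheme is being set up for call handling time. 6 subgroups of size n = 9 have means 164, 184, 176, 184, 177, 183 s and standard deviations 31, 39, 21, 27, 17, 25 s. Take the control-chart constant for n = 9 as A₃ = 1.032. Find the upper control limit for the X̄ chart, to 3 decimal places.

X̄̄ = (164 + 184 + 176 + 184 + 177 + 183) / 6 = 178.0000
s̄ = (31 + 39 + 21 + 27 + 17 + 25) / 6 = 26.6667
UCL = X̄̄ + A₃·s̄ = 178.0000 + 1.032 × 26.6667 = 205.5200

205.520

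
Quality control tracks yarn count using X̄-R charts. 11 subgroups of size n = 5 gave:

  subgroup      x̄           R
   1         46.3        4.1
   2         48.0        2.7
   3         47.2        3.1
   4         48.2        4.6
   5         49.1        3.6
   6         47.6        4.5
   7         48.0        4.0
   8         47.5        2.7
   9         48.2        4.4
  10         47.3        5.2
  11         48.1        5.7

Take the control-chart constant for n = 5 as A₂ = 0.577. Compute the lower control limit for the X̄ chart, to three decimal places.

45.433

X̄̄ = (46.3 + 48.0 + 47.2 + 48.2 + 49.1 + 47.6 + 48.0 + 47.5 + 48.2 + 47.3 + 48.1) / 11 = 525.5000 / 11 = 47.7727
R̄ = (4.1 + 2.7 + 3.1 + 4.6 + 3.6 + 4.5 + 4.0 + 2.7 + 4.4 + 5.2 + 5.7) / 11 = 44.6000 / 11 = 4.0545
LCL = X̄̄ − A₂·R̄ = 47.7727 − 0.577 × 4.0545 = 45.4333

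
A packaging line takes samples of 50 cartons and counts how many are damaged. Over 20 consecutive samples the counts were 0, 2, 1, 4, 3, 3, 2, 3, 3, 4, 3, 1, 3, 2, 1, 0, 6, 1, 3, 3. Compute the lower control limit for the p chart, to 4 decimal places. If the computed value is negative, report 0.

0.0000

p̄ = Σdᵢ / (k·n) = 48 / (20 × 50) = 0.04800
LCL = p̄ − 3·√(p̄(1−p̄)/n) = 0.04800 − 3 × 0.03023 = -0.04269 → 0 (negative, so LCL = 0)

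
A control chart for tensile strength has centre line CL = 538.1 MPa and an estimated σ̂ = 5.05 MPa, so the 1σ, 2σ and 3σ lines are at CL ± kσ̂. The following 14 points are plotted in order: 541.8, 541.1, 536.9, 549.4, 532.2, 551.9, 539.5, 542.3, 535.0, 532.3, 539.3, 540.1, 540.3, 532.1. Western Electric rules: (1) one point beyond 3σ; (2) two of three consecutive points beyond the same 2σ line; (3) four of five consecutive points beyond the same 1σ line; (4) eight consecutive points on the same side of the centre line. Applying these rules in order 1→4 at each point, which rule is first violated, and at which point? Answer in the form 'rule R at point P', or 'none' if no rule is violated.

rule 2 at point 6

Zone of each point (C = within 1σ̂, B = 1σ̂–2σ̂, A = 2σ̂–3σ̂, * = beyond 3σ̂; sign = side of CL): 1:+C, 2:+C, 3:-C, 4:+A, 5:-B, 6:+A, 7:+C, 8:+C, 9:-C, 10:-B, 11:+C, 12:+C, 13:+C, 14:-B
Rule 2 (two of three consecutive points beyond the same 2σ limit) is satisfied at point 6.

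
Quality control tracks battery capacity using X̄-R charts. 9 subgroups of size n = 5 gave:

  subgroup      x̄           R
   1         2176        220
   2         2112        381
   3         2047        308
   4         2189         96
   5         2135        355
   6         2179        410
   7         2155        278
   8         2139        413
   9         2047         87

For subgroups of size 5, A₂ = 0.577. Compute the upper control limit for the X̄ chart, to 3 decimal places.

X̄̄ = (2176 + 2112 + 2047 + 2189 + 2135 + 2179 + 2155 + 2139 + 2047) / 9 = 19179.0000 / 9 = 2131.0000
R̄ = (220 + 381 + 308 + 96 + 355 + 410 + 278 + 413 + 87) / 9 = 2548.0000 / 9 = 283.1111
UCL = X̄̄ + A₂·R̄ = 2131.0000 + 0.577 × 283.1111 = 2294.3551

2294.355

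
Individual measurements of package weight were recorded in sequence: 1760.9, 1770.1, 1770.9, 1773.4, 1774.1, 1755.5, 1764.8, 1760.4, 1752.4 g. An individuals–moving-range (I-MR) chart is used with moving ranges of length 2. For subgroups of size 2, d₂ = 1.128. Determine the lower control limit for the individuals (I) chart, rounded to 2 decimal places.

1746.94

X̄ = (1760.9 + 1770.1 + 1770.9 + 1773.4 + 1774.1 + 1755.5 + 1764.8 + 1760.4 + 1752.4) / 9 = 1764.7222
Moving ranges: 9.2, 0.8, 2.5, 0.7, 18.6, 9.3, 4.4, 8.0; M̄R̄ = 53.5000 / 8 = 6.6875
LCL = X̄ − 3·M̄R̄/d₂ = 1764.7222 − 3 × 6.6875 / 1.128 = 1746.9363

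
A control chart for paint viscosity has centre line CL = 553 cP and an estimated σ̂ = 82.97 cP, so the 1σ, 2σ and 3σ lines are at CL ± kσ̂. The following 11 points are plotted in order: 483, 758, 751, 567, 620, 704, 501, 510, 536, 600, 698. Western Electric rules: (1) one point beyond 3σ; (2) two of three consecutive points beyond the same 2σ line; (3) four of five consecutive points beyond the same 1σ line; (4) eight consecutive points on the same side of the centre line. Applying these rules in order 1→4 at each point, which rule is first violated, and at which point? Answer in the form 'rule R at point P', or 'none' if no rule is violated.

Zone of each point (C = within 1σ̂, B = 1σ̂–2σ̂, A = 2σ̂–3σ̂, * = beyond 3σ̂; sign = side of CL): 1:-C, 2:+A, 3:+A, 4:+C, 5:+C, 6:+B, 7:-C, 8:-C, 9:-C, 10:+C, 11:+B
Rule 2 (two of three consecutive points beyond the same 2σ limit) is satisfied at point 3.

rule 2 at point 3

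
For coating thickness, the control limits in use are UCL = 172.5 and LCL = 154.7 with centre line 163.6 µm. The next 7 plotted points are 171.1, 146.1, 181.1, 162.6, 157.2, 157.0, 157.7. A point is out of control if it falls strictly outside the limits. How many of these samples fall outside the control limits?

2

Compare each point to [154.7, 172.5]: sample 2 = 146.1 < LCL; sample 3 = 181.1 > UCL.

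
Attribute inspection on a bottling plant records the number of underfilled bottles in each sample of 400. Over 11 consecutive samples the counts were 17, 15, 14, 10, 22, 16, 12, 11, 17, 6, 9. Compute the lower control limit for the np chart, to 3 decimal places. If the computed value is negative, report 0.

2.693

p̄ = Σdᵢ / (k·n) = 149 / (11 × 400) = 0.03386
LCL = np̄ − 3·√(np̄(1−p̄)) = 13.5455 − 3 × 3.6176 = 2.6928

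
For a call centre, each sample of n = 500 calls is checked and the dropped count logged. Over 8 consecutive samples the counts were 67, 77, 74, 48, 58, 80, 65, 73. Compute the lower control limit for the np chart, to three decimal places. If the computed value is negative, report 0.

44.791

p̄ = Σdᵢ / (k·n) = 542 / (8 × 500) = 0.13550
LCL = np̄ − 3·√(np̄(1−p̄)) = 67.7500 − 3 × 7.6531 = 44.7907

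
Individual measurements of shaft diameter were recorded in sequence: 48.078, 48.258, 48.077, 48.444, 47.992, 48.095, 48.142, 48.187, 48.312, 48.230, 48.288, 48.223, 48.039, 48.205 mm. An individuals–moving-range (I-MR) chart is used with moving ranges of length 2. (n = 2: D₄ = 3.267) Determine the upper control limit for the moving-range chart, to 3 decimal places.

0.516

Moving ranges: 0.180, 0.181, 0.367, 0.452, 0.103, 0.047, 0.045, 0.125, 0.082, 0.058, 0.065, 0.184, 0.166; M̄R̄ = 2.0550 / 13 = 0.1581
UCL_MR = D₄·M̄R̄ = 3.267 × 0.1581 = 0.5164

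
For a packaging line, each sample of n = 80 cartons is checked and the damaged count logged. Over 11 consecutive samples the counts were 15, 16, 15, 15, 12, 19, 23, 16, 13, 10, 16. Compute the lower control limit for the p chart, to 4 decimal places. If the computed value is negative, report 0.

0.0608

p̄ = Σdᵢ / (k·n) = 170 / (11 × 80) = 0.19318
LCL = p̄ − 3·√(p̄(1−p̄)/n) = 0.19318 − 3 × 0.04414 = 0.06076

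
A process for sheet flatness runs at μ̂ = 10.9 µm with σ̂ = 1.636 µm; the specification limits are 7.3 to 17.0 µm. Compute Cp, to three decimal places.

0.988

Cp = (USL − LSL) / (6σ̂) = (17.0 − 7.3) / (6 × 1.636) = 9.7000 / 9.8160 = 0.9882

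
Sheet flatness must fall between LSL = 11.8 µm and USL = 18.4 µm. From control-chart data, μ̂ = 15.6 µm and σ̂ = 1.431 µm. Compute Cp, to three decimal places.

0.769

Cp = (USL − LSL) / (6σ̂) = (18.4 − 11.8) / (6 × 1.431) = 6.6000 / 8.5860 = 0.7687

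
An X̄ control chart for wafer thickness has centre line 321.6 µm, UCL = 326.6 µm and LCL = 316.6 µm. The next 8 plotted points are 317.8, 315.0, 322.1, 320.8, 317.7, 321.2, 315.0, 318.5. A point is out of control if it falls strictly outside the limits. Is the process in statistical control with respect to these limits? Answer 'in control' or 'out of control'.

Compare each point to [316.6, 326.6]: sample 2 = 315.0 < LCL; sample 7 = 315.0 < LCL.

out of control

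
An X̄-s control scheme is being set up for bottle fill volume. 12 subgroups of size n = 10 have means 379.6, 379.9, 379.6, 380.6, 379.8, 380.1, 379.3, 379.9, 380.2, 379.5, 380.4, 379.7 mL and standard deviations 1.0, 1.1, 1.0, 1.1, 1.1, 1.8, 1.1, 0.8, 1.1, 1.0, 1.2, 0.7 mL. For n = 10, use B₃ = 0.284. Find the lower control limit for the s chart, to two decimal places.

0.31

s̄ = (1.0 + 1.1 + 1.0 + 1.1 + 1.1 + 1.8 + 1.1 + 0.8 + 1.1 + 1.0 + 1.2 + 0.7) / 12 = 1.0833
LCL_s = B₃·s̄ = 0.284 × 1.0833 = 0.3077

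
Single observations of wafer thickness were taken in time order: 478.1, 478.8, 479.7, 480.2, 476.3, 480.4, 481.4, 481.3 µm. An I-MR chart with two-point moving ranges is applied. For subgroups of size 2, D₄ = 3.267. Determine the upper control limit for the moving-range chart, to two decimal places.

Moving ranges: 0.7, 0.9, 0.5, 3.9, 4.1, 1.0, 0.1; M̄R̄ = 11.2000 / 7 = 1.6000
UCL_MR = D₄·M̄R̄ = 3.267 × 1.6000 = 5.2272

5.23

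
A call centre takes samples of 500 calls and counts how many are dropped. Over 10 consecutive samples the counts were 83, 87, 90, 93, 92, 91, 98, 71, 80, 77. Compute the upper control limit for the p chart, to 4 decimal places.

0.2231

p̄ = Σdᵢ / (k·n) = 862 / (10 × 500) = 0.17240
UCL = p̄ + 3·√(p̄(1−p̄)/n) = 0.17240 + 3 × √(0.17240×0.82760/500) = 0.17240 + 3 × 0.01689 = 0.22308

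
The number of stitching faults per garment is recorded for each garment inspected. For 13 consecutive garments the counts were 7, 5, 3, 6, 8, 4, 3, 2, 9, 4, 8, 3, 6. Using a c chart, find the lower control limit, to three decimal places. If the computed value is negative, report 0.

c̄ = (7 + 5 + 3 + 6 + 8 + 4 + 3 + 2 + 9 + 4 + 8 + 3 + 6) / 13 = 68 / 13 = 5.2308
LCL = c̄ − 3√c̄ = 5.2308 − 3 × 2.2871 = -1.6305 → 0 (cannot be negative)

0.000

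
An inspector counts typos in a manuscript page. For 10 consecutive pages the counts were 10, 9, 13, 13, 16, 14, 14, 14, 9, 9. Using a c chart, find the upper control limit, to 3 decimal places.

22.536

c̄ = (10 + 9 + 13 + 13 + 16 + 14 + 14 + 14 + 9 + 9) / 10 = 121 / 10 = 12.1000
UCL = c̄ + 3√c̄ = 12.1000 + 3 × √12.1000 = 12.1000 + 3 × 3.4785 = 22.5355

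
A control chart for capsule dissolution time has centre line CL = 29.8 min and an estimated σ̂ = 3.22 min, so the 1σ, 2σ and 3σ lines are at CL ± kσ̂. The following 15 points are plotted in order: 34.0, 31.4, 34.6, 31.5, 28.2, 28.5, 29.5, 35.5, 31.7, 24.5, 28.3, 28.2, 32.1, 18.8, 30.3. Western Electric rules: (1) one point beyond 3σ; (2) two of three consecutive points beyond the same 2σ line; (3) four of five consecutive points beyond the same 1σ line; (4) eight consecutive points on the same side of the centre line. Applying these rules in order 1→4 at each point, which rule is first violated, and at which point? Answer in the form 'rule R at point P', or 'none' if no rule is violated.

rule 1 at point 14

Zone of each point (C = within 1σ̂, B = 1σ̂–2σ̂, A = 2σ̂–3σ̂, * = beyond 3σ̂; sign = side of CL): 1:+B, 2:+C, 3:+B, 4:+C, 5:-C, 6:-C, 7:-C, 8:+B, 9:+C, 10:-B, 11:-C, 12:-C, 13:+C, 14:-*, 15:+C
Rule 1 (one point beyond the 3σ limits) is satisfied at point 14.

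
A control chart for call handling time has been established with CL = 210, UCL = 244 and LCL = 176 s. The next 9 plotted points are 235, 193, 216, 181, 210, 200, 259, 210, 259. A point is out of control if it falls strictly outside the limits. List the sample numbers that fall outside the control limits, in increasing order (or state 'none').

Compare each point to [176, 244]: sample 7 = 259 > UCL; sample 9 = 259 > UCL.

7, 9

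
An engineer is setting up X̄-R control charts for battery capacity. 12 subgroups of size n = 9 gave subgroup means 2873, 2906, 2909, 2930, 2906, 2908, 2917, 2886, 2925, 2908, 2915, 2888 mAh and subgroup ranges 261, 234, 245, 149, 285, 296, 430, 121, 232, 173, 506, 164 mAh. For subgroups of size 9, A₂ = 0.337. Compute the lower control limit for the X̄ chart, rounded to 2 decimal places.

X̄̄ = (2873 + 2906 + 2909 + 2930 + 2906 + 2908 + 2917 + 2886 + 2925 + 2908 + 2915 + 2888) / 12 = 34871.0000 / 12 = 2905.9167
R̄ = (261 + 234 + 245 + 149 + 285 + 296 + 430 + 121 + 232 + 173 + 506 + 164) / 12 = 3096.0000 / 12 = 258.0000
LCL = X̄̄ − A₂·R̄ = 2905.9167 − 0.337 × 258.0000 = 2818.9707

2818.97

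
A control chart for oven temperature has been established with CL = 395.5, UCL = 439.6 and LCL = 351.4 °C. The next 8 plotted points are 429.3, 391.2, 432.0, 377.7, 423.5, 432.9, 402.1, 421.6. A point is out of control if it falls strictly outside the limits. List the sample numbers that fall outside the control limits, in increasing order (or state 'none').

none

All 8 points lie within [351.4, 439.6].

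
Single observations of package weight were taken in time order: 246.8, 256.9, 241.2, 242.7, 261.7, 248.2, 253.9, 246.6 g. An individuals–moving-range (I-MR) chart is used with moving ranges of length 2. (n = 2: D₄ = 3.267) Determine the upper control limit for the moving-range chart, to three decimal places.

Moving ranges: 10.1, 15.7, 1.5, 19.0, 13.5, 5.7, 7.3; M̄R̄ = 72.8000 / 7 = 10.4000
UCL_MR = D₄·M̄R̄ = 3.267 × 10.4000 = 33.9768

33.977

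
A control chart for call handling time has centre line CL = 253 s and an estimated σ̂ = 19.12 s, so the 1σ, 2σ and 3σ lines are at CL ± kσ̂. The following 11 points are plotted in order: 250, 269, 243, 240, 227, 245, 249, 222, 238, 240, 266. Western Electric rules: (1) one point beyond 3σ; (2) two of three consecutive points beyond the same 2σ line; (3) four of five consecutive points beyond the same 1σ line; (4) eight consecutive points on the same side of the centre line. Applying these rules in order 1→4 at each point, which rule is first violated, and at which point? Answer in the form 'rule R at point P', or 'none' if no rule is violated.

Zone of each point (C = within 1σ̂, B = 1σ̂–2σ̂, A = 2σ̂–3σ̂, * = beyond 3σ̂; sign = side of CL): 1:-C, 2:+C, 3:-C, 4:-C, 5:-B, 6:-C, 7:-C, 8:-B, 9:-C, 10:-C, 11:+C
Rule 4 (eight consecutive points on the same side of the centre line) is satisfied at point 10.

rule 4 at point 10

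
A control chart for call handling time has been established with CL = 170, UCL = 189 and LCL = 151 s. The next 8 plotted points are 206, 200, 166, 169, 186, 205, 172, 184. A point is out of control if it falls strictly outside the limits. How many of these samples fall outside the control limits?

3

Compare each point to [151, 189]: sample 1 = 206 > UCL; sample 2 = 200 > UCL; sample 6 = 205 > UCL.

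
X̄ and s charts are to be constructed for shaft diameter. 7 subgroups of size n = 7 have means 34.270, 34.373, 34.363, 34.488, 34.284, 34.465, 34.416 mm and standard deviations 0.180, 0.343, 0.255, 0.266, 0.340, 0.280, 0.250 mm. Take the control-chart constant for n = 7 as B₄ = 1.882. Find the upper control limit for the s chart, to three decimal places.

s̄ = (0.180 + 0.343 + 0.255 + 0.266 + 0.340 + 0.280 + 0.250) / 7 = 0.2734
UCL_s = B₄·s̄ = 1.882 × 0.2734 = 0.5146

0.515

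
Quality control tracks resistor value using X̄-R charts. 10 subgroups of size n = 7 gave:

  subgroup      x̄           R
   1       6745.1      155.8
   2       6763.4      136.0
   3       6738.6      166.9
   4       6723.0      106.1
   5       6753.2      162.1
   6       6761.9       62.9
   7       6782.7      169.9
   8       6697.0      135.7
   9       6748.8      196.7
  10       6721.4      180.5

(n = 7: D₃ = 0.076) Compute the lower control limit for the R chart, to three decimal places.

11.192

R̄ = (155.8 + 136.0 + 166.9 + 106.1 + 162.1 + 62.9 + 169.9 + 135.7 + 196.7 + 180.5) / 10 = 1472.6000 / 10 = 147.2600
LCL_R = D₃·R̄ = 0.076 × 147.2600 = 11.1918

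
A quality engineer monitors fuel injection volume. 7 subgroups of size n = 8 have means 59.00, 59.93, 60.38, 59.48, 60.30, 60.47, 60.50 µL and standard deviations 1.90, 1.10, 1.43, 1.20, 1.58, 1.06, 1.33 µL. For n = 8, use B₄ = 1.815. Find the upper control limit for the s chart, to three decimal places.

2.489

s̄ = (1.90 + 1.10 + 1.43 + 1.20 + 1.58 + 1.06 + 1.33) / 7 = 1.3714
UCL_s = B₄·s̄ = 1.815 × 1.3714 = 2.4891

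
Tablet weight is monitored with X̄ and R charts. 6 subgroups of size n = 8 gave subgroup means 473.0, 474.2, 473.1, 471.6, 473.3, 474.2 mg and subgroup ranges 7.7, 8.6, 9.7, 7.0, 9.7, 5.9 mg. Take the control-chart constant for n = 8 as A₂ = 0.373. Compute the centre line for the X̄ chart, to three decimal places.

473.233

X̄̄ = (473.0 + 474.2 + 473.1 + 471.6 + 473.3 + 474.2) / 6 = 2839.4000 / 6 = 473.2333
CL = X̄̄ = 473.2333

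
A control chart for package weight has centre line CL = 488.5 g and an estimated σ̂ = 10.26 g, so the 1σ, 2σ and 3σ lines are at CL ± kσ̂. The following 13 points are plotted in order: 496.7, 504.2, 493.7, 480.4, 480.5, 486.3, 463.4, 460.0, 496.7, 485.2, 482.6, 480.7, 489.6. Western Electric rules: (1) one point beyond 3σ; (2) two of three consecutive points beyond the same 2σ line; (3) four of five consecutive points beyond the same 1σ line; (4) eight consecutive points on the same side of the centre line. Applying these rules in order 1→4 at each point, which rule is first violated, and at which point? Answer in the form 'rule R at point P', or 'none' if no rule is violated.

Zone of each point (C = within 1σ̂, B = 1σ̂–2σ̂, A = 2σ̂–3σ̂, * = beyond 3σ̂; sign = side of CL): 1:+C, 2:+B, 3:+C, 4:-C, 5:-C, 6:-C, 7:-A, 8:-A, 9:+C, 10:-C, 11:-C, 12:-C, 13:+C
Rule 2 (two of three consecutive points beyond the same 2σ limit) is satisfied at point 8.

rule 2 at point 8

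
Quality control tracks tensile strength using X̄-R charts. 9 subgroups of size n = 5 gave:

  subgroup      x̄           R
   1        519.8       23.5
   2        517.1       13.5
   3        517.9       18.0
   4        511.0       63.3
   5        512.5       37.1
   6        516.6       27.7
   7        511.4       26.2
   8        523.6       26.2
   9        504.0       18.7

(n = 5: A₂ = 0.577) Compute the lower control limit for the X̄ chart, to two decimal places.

498.58

X̄̄ = (519.8 + 517.1 + 517.9 + 511.0 + 512.5 + 516.6 + 511.4 + 523.6 + 504.0) / 9 = 4633.9000 / 9 = 514.8778
R̄ = (23.5 + 13.5 + 18.0 + 63.3 + 37.1 + 27.7 + 26.2 + 26.2 + 18.7) / 9 = 254.2000 / 9 = 28.2444
LCL = X̄̄ − A₂·R̄ = 514.8778 − 0.577 × 28.2444 = 498.5807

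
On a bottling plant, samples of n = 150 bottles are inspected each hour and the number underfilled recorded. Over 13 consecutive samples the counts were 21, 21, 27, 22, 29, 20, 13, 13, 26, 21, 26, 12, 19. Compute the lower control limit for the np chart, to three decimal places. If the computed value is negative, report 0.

8.079

p̄ = Σdᵢ / (k·n) = 270 / (13 × 150) = 0.13846
LCL = np̄ − 3·√(np̄(1−p̄)) = 20.7692 − 3 × 4.2301 = 8.0790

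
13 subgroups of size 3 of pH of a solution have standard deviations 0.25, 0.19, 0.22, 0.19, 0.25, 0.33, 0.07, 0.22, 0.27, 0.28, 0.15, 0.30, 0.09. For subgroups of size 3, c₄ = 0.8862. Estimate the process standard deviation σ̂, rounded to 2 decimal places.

s̄ = (0.25 + 0.19 + 0.22 + 0.19 + 0.25 + 0.33 + 0.07 + 0.22 + 0.27 + 0.28 + 0.15 + 0.30 + 0.09) / 13 = 0.2162
σ̂ = s̄ / c₄ = 0.2162 / 0.8862 = 0.2439

0.24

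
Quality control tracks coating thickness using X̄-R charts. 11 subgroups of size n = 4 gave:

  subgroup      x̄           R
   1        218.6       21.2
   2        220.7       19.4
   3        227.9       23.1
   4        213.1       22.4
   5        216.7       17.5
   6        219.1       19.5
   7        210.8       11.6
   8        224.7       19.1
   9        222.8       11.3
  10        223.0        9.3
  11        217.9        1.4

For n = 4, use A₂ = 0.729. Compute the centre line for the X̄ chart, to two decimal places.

219.57

X̄̄ = (218.6 + 220.7 + 227.9 + 213.1 + 216.7 + 219.1 + 210.8 + 224.7 + 222.8 + 223.0 + 217.9) / 11 = 2415.3000 / 11 = 219.5727
CL = X̄̄ = 219.5727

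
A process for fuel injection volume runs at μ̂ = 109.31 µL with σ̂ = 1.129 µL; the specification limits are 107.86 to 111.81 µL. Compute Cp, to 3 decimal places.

0.583

Cp = (USL − LSL) / (6σ̂) = (111.81 − 107.86) / (6 × 1.129) = 3.9500 / 6.7740 = 0.5831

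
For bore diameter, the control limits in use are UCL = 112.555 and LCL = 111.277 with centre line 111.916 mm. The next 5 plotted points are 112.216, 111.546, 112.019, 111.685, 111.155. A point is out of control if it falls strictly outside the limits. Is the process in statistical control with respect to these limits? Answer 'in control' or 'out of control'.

out of control

Compare each point to [111.277, 112.555]: sample 5 = 111.155 < LCL.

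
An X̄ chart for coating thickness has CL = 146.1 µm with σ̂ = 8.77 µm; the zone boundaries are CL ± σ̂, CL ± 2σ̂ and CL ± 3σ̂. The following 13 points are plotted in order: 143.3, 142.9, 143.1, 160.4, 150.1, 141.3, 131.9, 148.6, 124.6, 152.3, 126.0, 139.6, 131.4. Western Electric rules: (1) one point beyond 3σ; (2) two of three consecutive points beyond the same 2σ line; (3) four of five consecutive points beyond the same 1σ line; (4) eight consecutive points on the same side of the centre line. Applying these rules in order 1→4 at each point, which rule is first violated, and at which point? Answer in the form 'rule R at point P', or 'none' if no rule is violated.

rule 2 at point 11

Zone of each point (C = within 1σ̂, B = 1σ̂–2σ̂, A = 2σ̂–3σ̂, * = beyond 3σ̂; sign = side of CL): 1:-C, 2:-C, 3:-C, 4:+B, 5:+C, 6:-C, 7:-B, 8:+C, 9:-A, 10:+C, 11:-A, 12:-C, 13:-B
Rule 2 (two of three consecutive points beyond the same 2σ limit) is satisfied at point 11.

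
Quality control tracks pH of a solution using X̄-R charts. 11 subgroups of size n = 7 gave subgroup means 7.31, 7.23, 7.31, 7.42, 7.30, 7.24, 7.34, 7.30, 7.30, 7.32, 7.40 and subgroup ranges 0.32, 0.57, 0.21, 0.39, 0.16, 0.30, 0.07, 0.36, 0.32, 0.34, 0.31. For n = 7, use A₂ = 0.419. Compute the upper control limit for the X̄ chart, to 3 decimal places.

X̄̄ = (7.31 + 7.23 + 7.31 + 7.42 + 7.30 + 7.24 + 7.34 + 7.30 + 7.30 + 7.32 + 7.40) / 11 = 80.4700 / 11 = 7.3155
R̄ = (0.32 + 0.57 + 0.21 + 0.39 + 0.16 + 0.30 + 0.07 + 0.36 + 0.32 + 0.34 + 0.31) / 11 = 3.3500 / 11 = 0.3045
UCL = X̄̄ + A₂·R̄ = 7.3155 + 0.419 × 0.3045 = 7.4431

7.443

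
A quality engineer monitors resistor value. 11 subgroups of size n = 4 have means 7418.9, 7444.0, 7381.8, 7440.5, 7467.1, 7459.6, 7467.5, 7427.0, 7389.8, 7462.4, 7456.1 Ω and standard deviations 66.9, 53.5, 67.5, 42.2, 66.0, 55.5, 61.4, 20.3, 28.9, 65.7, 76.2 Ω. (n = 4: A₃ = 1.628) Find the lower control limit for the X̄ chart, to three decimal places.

X̄̄ = (7418.9 + 7444.0 + 7381.8 + 7440.5 + 7467.1 + 7459.6 + 7467.5 + 7427.0 + 7389.8 + 7462.4 + 7456.1) / 11 = 7437.7000
s̄ = (66.9 + 53.5 + 67.5 + 42.2 + 66.0 + 55.5 + 61.4 + 20.3 + 28.9 + 65.7 + 76.2) / 11 = 54.9182
LCL = X̄̄ − A₃·s̄ = 7437.7000 − 1.628 × 54.9182 = 7348.2932

7348.293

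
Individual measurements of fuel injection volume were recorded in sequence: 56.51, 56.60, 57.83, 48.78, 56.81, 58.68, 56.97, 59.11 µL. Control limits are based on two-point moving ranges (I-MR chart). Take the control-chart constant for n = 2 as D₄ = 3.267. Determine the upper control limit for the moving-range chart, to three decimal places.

Moving ranges: 0.09, 1.23, 9.05, 8.03, 1.87, 1.71, 2.14; M̄R̄ = 24.1200 / 7 = 3.4457
UCL_MR = D₄·M̄R̄ = 3.267 × 3.4457 = 11.2571

11.257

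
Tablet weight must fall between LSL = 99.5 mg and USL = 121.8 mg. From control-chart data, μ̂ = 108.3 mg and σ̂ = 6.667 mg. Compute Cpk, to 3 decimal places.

0.440

Cpu = (USL − μ̂) / (3σ̂) = (121.8 − 108.3) / (3 × 6.667) = 0.6750; Cpl = (μ̂ − LSL) / (3σ̂) = (108.3 − 99.5) / (3 × 6.667) = 0.4400; Cpk = min(Cpu, Cpl) = 0.4400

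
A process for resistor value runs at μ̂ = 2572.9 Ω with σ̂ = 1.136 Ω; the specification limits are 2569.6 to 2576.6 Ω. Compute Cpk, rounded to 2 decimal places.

0.97

Cpu = (USL − μ̂) / (3σ̂) = (2576.6 − 2572.9) / (3 × 1.136) = 1.0857; Cpl = (μ̂ − LSL) / (3σ̂) = (2572.9 − 2569.6) / (3 × 1.136) = 0.9683; Cpk = min(Cpu, Cpl) = 0.9683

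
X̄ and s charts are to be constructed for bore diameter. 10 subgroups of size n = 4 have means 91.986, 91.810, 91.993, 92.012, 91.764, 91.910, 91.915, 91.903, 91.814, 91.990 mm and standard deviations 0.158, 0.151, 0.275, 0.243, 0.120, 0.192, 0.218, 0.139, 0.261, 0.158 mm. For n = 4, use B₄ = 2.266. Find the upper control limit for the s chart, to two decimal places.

0.43

s̄ = (0.158 + 0.151 + 0.275 + 0.243 + 0.120 + 0.192 + 0.218 + 0.139 + 0.261 + 0.158) / 10 = 0.1915
UCL_s = B₄·s̄ = 2.266 × 0.1915 = 0.4339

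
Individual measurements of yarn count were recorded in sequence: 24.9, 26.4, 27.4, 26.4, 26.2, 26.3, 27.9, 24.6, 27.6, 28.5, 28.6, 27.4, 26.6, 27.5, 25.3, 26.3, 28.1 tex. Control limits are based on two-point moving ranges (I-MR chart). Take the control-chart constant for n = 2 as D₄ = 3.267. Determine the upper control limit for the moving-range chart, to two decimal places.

4.21

Moving ranges: 1.5, 1.0, 1.0, 0.2, 0.1, 1.6, 3.3, 3.0, 0.9, 0.1, 1.2, 0.8, 0.9, 2.2, 1.0, 1.8; M̄R̄ = 20.6000 / 16 = 1.2875
UCL_MR = D₄·M̄R̄ = 3.267 × 1.2875 = 4.2063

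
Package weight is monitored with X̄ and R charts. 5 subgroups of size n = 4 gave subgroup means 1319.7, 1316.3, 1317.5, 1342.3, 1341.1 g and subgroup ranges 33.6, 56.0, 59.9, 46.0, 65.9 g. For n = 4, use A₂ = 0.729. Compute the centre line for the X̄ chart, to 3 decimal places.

X̄̄ = (1319.7 + 1316.3 + 1317.5 + 1342.3 + 1341.1) / 5 = 6636.9000 / 5 = 1327.3800
CL = X̄̄ = 1327.3800

1327.380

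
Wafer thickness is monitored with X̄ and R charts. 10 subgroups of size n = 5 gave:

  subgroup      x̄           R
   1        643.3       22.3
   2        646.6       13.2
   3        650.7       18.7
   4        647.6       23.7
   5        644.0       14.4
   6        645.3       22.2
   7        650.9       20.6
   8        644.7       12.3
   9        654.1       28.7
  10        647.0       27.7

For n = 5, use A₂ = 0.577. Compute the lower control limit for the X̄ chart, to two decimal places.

X̄̄ = (643.3 + 646.6 + 650.7 + 647.6 + 644.0 + 645.3 + 650.9 + 644.7 + 654.1 + 647.0) / 10 = 6474.2000 / 10 = 647.4200
R̄ = (22.3 + 13.2 + 18.7 + 23.7 + 14.4 + 22.2 + 20.6 + 12.3 + 28.7 + 27.7) / 10 = 203.8000 / 10 = 20.3800
LCL = X̄̄ − A₂·R̄ = 647.4200 − 0.577 × 20.3800 = 635.6607

635.66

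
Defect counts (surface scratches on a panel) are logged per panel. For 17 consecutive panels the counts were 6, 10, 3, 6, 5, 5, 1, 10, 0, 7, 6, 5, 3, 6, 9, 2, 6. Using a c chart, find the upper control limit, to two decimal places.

c̄ = (6 + 10 + 3 + 6 + 5 + 5 + 1 + 10 + 0 + 7 + 6 + 5 + 3 + 6 + 9 + 2 + 6) / 17 = 90 / 17 = 5.2941
UCL = c̄ + 3√c̄ = 5.2941 + 3 × √5.2941 = 5.2941 + 3 × 2.3009 = 12.1968

12.20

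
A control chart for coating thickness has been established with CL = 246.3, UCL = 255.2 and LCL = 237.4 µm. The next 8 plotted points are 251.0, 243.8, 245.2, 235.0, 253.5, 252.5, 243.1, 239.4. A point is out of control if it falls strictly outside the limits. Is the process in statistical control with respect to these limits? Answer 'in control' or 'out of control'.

Compare each point to [237.4, 255.2]: sample 4 = 235.0 < LCL.

out of control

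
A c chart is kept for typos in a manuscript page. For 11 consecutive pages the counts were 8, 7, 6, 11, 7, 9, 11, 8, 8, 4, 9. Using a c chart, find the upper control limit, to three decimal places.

c̄ = (8 + 7 + 6 + 11 + 7 + 9 + 11 + 8 + 8 + 4 + 9) / 11 = 88 / 11 = 8.0000
UCL = c̄ + 3√c̄ = 8.0000 + 3 × √8.0000 = 8.0000 + 3 × 2.8284 = 16.4853

16.485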